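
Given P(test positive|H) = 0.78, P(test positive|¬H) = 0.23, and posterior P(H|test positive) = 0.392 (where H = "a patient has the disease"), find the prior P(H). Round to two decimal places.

In odds form, posterior odds = prior odds × likelihood ratio, so prior odds = posterior odds ÷ LR.
Posterior odds = 0.392/(1−0.392) = 0.6447. LR = 0.78/0.23 = 3.3913.
Prior odds = 0.6447/3.3913 = 0.1901, so P(H) = 0.1901/(1+0.1901) ≈ 0.16.

P(H) = 0.16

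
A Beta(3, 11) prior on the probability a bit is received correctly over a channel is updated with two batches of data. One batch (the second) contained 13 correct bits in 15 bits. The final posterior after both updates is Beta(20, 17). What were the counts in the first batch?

Because Beta–binomial updating is additive in the counts, the combined data contributed (α_post−α_prior, β_post−β_prior) successes and failures.
Total across both batches: 20−3=17 correct bits, 17−11=6 errors.
Subtract the second batch: 17−13=4 correct bits and 6−2=4 errors.

4 correct bits and 4 errors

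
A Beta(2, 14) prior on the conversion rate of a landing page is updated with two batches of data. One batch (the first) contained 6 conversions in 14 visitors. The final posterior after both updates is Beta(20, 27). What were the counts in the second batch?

Because Beta–binomial updating is additive in the counts, the combined data contributed (α_post−α_prior, β_post−β_prior) successes and failures.
Total across both batches: 20−2=18 conversions, 27−14=13 bounces.
Subtract the first batch: 18−6=12 conversions and 13−8=5 bounces.

12 conversions and 5 bounces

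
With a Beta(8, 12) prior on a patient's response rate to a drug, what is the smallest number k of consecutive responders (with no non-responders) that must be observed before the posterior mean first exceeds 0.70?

k = 21

After k responders and 0 non-responders the posterior is Beta(8+k, 12), with mean (8+k)/(8+12+k).
Set (8+k)/(20+k) > 0.70 and solve: k > (0.70·20 − 8)/(1 − 0.70) = 20.000.
The smallest integer exceeding 20.000 is 21.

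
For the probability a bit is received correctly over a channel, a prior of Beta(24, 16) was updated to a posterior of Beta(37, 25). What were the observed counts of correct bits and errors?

A Beta(a, b) prior with s successes and f failures in binomial data gives a Beta(a+s, b+f) posterior.
Match parameters: s=37−24=13, f=25−16=9.

13 correct bits and 9 errors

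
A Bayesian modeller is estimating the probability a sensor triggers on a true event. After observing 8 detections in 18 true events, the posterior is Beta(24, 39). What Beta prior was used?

Beta(16, 29)

A Beta(α, β) prior with s successes and f failures in binomial data gives a Beta(α+s, β+f) posterior.
So α = 24 − 8 = 16 and β = 39 − 10 = 29.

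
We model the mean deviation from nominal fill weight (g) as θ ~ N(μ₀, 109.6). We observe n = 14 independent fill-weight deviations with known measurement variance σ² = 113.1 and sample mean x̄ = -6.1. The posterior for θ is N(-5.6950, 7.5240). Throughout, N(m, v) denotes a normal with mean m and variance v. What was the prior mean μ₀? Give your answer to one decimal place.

The posterior mean is a precision-weighted average: μ_n = (τ₀μ₀ + τ_data·x̄)/(τ₀+τ_data), with τ₀=1/σ₀² and τ_data=n/σ².
Here τ₀ = 1/109.6 = 0.009124 and τ_data = 14/113.1 = 0.123784, so τ_n = 0.132908.
Rearranging for μ₀: μ₀ = (μ_n·τ_n − τ_data·x̄)/τ₀ = (-5.6950·0.132908 − 0.123784·-6.1) / 0.009124 = -0.001829/0.009124 ≈ -0.2.

μ₀ = -0.2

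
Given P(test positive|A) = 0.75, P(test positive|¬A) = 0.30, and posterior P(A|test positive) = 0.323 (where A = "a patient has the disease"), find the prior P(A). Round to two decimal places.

In odds form, posterior odds = prior odds × likelihood ratio, so prior odds = posterior odds ÷ LR.
Posterior odds = 0.323/(1−0.323) = 0.4771. LR = 0.75/0.30 = 2.5000.
Prior odds = 0.4771/2.5000 = 0.1908, so P(A) = 0.1908/(1+0.1908) ≈ 0.16.

P(A) = 0.16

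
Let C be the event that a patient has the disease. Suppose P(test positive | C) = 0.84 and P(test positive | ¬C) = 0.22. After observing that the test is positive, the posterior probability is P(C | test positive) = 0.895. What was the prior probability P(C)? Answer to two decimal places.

P(C) = 0.69

In odds form, posterior odds = prior odds × likelihood ratio, so prior odds = posterior odds ÷ LR.
Posterior odds = 0.895/(1−0.895) = 8.5238. LR = 0.84/0.22 = 3.8182.
Prior odds = 8.5238/3.8182 = 2.2324, so P(C) = 2.2324/(1+2.2324) ≈ 0.69.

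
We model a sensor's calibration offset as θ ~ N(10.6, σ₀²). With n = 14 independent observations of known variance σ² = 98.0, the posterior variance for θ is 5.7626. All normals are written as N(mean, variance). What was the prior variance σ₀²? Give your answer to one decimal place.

σ₀² = 32.6

For the Normal–Normal model with known σ², precisions add: τ_n = τ₀ + n/σ².
So 1/σ₀² = 1/5.7626 − 14/98.0 = 0.173533 − 0.142857 = 0.030676.
Hence σ₀² = 1/0.030676 ≈ 32.6.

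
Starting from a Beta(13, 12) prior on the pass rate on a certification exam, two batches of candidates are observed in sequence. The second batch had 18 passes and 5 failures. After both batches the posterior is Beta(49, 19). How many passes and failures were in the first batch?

18 passes and 2 failures

Because Beta–binomial updating is additive in the counts, the combined data contributed (α_post−α_prior, β_post−β_prior) successes and failures.
Total across both batches: 49−13=36 passes, 19−12=7 failures.
Subtract the second batch: 36−18=18 passes and 7−5=2 failures.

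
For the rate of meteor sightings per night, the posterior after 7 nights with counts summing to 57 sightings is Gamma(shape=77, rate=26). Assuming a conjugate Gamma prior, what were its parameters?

Gamma(shape=20, rate=19)

Gamma–Poisson conjugacy: posterior shape = α + Σxᵢ, posterior rate = β + n.
So α = 77 − 57 = 20 and β = 26 − 7 = 19.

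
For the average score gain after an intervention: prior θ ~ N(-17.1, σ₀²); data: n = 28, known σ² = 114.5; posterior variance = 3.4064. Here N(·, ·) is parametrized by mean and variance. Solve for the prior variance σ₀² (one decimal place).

σ₀² = 20.4

For the Normal–Normal model with known σ², precisions add: τ_n = τ₀ + n/σ².
So 1/σ₀² = 1/3.4064 − 28/114.5 = 0.293565 − 0.244541 = 0.049024.
Hence σ₀² = 1/0.049024 ≈ 20.4.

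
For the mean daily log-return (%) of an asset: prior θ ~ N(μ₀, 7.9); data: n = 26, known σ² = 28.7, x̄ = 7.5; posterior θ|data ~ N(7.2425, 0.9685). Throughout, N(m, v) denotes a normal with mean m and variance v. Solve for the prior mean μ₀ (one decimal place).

μ₀ = 5.4

The posterior mean is a precision-weighted average: μ_n = (τ₀μ₀ + τ_data·x̄)/(τ₀+τ_data), with τ₀=1/σ₀² and τ_data=n/σ².
Here τ₀ = 1/7.9 = 0.126582 and τ_data = 26/28.7 = 0.905923, so τ_n = 1.032505.
Rearranging for μ₀: μ₀ = (μ_n·τ_n − τ_data·x̄)/τ₀ = (7.2425·1.032505 − 0.905923·7.5) / 0.126582 = 0.683495/0.126582 ≈ 5.4.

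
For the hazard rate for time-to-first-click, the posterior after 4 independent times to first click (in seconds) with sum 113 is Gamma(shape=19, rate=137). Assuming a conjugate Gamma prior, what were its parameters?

Gamma(shape=15, rate=24)

Gamma–exponential conjugacy: posterior shape = α + n, posterior rate = β + Σtᵢ.
So α = 19 − 4 = 15 and β = 137 − 113 = 24.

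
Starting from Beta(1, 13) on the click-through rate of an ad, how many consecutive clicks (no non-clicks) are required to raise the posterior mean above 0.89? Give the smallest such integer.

After k clicks and 0 non-clicks the posterior is Beta(1+k, 13), with mean (1+k)/(1+13+k).
Set (1+k)/(14+k) > 0.89 and solve: k > (0.89·14 − 1)/(1 − 0.89) = 104.182.
The smallest integer exceeding 104.182 is 105, and checking k=105: (106)/(119) = 0.8908 > 0.89.

k = 105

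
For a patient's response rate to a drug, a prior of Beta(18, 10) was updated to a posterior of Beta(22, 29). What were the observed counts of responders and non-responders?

A Beta(a, b) prior with s successes and f failures in binomial data gives a Beta(a+s, b+f) posterior.
So s = 22 − 18 = 4 and f = 29 − 10 = 19.

4 responders and 19 non-responders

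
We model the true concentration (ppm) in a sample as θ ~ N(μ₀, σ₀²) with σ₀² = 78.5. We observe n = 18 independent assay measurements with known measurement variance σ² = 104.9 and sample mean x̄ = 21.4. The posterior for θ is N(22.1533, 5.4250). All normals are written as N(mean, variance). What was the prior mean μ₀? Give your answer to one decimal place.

μ₀ = 32.3

The posterior mean is a precision-weighted average: μ_n = (τ₀μ₀ + τ_data·x̄)/(τ₀+τ_data), with τ₀=1/σ₀² and τ_data=n/σ².
Here τ₀ = 1/78.5 = 0.012739 and τ_data = 18/104.9 = 0.171592, so τ_n = 0.184331.
Rearranging for μ₀: μ₀ = (μ_n·τ_n − τ_data·x̄)/τ₀ = (22.1533·0.184331 − 0.171592·21.4) / 0.012739 = 0.411471/0.012739 ≈ 32.3.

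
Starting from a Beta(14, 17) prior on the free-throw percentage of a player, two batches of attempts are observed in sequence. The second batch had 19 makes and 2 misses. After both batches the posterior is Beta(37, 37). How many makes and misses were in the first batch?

Sequential conjugate updates are equivalent to a single update on the pooled data, so total successes = posterior α − prior α and total failures = posterior β − prior β.
Total across both batches: 37−14=23 makes, 37−17=20 misses.
Subtract the second batch: 23−19=4 makes and 20−2=18 misses.

4 makes and 18 misses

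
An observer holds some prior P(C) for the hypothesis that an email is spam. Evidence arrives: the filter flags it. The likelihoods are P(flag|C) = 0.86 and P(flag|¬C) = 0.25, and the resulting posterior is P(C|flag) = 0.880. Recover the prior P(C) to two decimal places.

P(C) = 0.68

In odds form, posterior odds = prior odds × likelihood ratio, so prior odds = posterior odds ÷ LR.
Posterior odds = 0.880/(1−0.880) = 7.3333. LR = 0.86/0.25 = 3.4400.
Prior odds = 7.3333/3.4400 = 2.1318, so P(C) = 2.1318/(1+2.1318) ≈ 0.68.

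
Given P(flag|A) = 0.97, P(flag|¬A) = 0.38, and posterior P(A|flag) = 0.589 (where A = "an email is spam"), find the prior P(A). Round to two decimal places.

Bayes' rule in odds form gives O(A|E) = O(A)·[P(E|A)/P(E|¬A)], hence O(A) = O(A|E)/LR.
Posterior odds = 0.589/(1−0.589) = 1.4331. LR = 0.97/0.38 = 2.5526.
Prior odds = 1.4331/2.5526 = 0.5614, so P(A) = 0.5614/(1+0.5614) ≈ 0.36.

P(A) = 0.36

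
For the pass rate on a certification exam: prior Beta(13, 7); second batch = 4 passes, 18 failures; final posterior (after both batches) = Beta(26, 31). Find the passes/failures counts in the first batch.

9 passes and 6 failures

Because Beta–binomial updating is additive in the counts, the combined data contributed (α_post−α_prior, β_post−β_prior) successes and failures.
Total across both batches: 26−13=13 passes, 31−7=24 failures.
Subtract the second batch: 13−4=9 passes and 24−18=6 failures.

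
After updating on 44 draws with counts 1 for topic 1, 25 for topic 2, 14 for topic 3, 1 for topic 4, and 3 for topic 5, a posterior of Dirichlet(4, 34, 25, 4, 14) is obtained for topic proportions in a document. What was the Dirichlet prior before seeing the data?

Dirichlet(3, 9, 11, 3, 11)

For a Dirichlet(α) prior with multinomial counts c, the posterior is Dirichlet(α + c) componentwise.
Subtract each count from the matching posterior parameter: 4−1=3, 34−25=9, 25−14=11, 4−1=3, 14−3=11.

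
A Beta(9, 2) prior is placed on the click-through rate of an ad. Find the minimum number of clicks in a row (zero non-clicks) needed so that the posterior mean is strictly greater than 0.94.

k = 23

After k clicks and 0 non-clicks the posterior is Beta(9+k, 2), with mean (9+k)/(9+2+k).
Set (9+k)/(11+k) > 0.94 and solve: k > (0.94·11 − 9)/(1 − 0.94) = 22.333.
The smallest integer exceeding 22.333 is 23, and checking k=23: (32)/(34) = 0.9412 > 0.94.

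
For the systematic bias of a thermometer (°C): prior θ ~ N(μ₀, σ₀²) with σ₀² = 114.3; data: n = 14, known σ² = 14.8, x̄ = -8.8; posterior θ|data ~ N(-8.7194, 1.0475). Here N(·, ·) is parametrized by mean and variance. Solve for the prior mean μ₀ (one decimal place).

With known observation variance, the Normal–Normal posterior has precision τ_n = τ₀ + n/σ² and mean μ_n = (τ₀μ₀ + (n/σ²)x̄)/τ_n.
Here τ₀ = 1/114.3 = 0.008749 and τ_data = 14/14.8 = 0.945946, so τ_n = 0.954695.
Rearranging for μ₀: μ₀ = (μ_n·τ_n − τ_data·x̄)/τ₀ = (-8.7194·0.954695 − 0.945946·-8.8) / 0.008749 = -0.000043/0.008749 ≈ 0.0.

μ₀ = 0.0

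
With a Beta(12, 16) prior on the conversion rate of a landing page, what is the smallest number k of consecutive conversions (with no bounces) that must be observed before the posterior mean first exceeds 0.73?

k = 32

After k conversions and 0 bounces the posterior is Beta(12+k, 16), with mean (12+k)/(12+16+k).
Set (12+k)/(28+k) > 0.73 and solve: k > (0.73·28 − 12)/(1 − 0.73) = 31.259.
The smallest integer exceeding 31.259 is 32, and checking k=32: (44)/(60) = 0.7333 > 0.73.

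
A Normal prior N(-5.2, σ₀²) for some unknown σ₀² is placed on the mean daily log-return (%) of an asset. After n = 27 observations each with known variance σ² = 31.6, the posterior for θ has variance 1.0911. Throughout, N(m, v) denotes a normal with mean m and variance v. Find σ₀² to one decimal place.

σ₀² = 16.1

For the Normal–Normal model with known σ², precisions add: τ_n = τ₀ + n/σ².
So 1/σ₀² = 1/1.0911 − 27/31.6 = 0.916506 − 0.854430 = 0.062076.
Hence σ₀² = 1/0.062076 ≈ 16.1.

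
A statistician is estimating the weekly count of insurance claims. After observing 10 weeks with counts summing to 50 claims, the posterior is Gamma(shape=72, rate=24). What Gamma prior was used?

Gamma–Poisson conjugacy: posterior shape = α + Σxᵢ, posterior rate = β + n.
So α = 72 − 50 = 22 and β = 24 − 10 = 14.

Gamma(shape=22, rate=14)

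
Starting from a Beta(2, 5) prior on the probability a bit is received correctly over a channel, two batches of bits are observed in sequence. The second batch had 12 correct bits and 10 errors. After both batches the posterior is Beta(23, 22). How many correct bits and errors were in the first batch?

9 correct bits and 7 errors

Because Beta–binomial updating is additive in the counts, the combined data contributed (α_post−α_prior, β_post−β_prior) successes and failures.
Total across both batches: 23−2=21 correct bits, 22−5=17 errors.
Subtract the second batch: 21−12=9 correct bits and 17−10=7 errors.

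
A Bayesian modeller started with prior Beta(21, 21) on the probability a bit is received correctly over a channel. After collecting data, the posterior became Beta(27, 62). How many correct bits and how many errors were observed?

Beta is conjugate to the binomial likelihood: posterior = Beta(α+s, β+f).
So s = 27 − 21 = 6 and f = 62 − 21 = 41.

6 correct bits and 41 errors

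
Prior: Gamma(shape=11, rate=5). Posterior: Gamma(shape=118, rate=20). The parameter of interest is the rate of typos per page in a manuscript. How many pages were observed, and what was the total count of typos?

n = 15 pages with total 107 typos

A Gamma(α, β) prior (rate parametrization) on a Poisson rate with n observations summing to S gives posterior Gamma(α+S, β+n).
Matching: Σxᵢ = 118 − 11 = 107 and n = 20 − 5 = 15.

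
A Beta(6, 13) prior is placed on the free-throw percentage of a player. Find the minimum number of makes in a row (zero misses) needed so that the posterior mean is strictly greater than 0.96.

After k makes and 0 misses the posterior is Beta(6+k, 13), with mean (6+k)/(6+13+k).
Set (6+k)/(19+k) > 0.96 and solve: k > (0.96·19 − 6)/(1 − 0.96) = 306.000.
The smallest integer exceeding 306.000 is 307.

k = 307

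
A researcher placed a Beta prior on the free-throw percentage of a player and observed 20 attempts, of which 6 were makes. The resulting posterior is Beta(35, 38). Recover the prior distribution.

Beta(29, 24)

Under Beta–binomial conjugacy the posterior parameters are (a+s, b+f).
So a = 35 − 6 = 29 and b = 38 − 14 = 24.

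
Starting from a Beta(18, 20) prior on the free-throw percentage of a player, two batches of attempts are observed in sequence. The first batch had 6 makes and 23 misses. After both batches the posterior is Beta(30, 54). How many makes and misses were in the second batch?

Because Beta–binomial updating is additive in the counts, the combined data contributed (α_post−α_prior, β_post−β_prior) successes and failures.
Total across both batches: 30−18=12 makes, 54−20=34 misses.
Subtract the first batch: 12−6=6 makes and 34−23=11 misses.

6 makes and 11 misses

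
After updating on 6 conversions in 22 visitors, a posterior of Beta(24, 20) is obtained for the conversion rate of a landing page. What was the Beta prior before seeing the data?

A Beta(a, b) prior with s successes and f failures in binomial data gives a Beta(a+s, b+f) posterior.
Subtract the data counts: 24−6=18, 20−16=4.

Beta(18, 4)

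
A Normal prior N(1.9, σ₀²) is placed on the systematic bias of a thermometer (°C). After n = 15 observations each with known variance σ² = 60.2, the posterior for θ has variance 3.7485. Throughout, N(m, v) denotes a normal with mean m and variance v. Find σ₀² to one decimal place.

For the Normal–Normal model with known σ², precisions add: τ_n = τ₀ + n/σ².
So 1/σ₀² = 1/3.7485 − 15/60.2 = 0.266773 − 0.249169 = 0.017604.
Hence σ₀² = 1/0.017604 ≈ 56.8.

σ₀² = 56.8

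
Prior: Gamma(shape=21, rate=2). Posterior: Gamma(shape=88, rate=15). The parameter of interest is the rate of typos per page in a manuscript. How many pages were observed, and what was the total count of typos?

Gamma–Poisson conjugacy: posterior shape = α + Σxᵢ, posterior rate = β + n.
Matching: Σxᵢ = 88 − 21 = 67 and n = 15 − 2 = 13.

n = 13 pages with total 67 typos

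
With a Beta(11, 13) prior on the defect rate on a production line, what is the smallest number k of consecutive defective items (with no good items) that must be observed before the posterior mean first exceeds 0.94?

After k defective items and 0 good items the posterior is Beta(11+k, 13), with mean (11+k)/(11+13+k).
Set (11+k)/(24+k) > 0.94 and solve: k > (0.94·24 − 11)/(1 − 0.94) = 192.667.
The smallest integer exceeding 192.667 is 193.

k = 193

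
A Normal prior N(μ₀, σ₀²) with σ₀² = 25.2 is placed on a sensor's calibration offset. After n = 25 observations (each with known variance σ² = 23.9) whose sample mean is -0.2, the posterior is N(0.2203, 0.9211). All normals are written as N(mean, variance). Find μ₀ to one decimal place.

μ₀ = 11.3

With known observation variance, the Normal–Normal posterior has precision τ_n = τ₀ + n/σ² and mean μ_n = (τ₀μ₀ + (n/σ²)x̄)/τ_n.
Here τ₀ = 1/25.2 = 0.039683 and τ_data = 25/23.9 = 1.046025, so τ_n = 1.085708.
Rearranging for μ₀: μ₀ = (μ_n·τ_n − τ_data·x̄)/τ₀ = (0.2203·1.085708 − 1.046025·-0.2) / 0.039683 = 0.448386/0.039683 ≈ 11.3.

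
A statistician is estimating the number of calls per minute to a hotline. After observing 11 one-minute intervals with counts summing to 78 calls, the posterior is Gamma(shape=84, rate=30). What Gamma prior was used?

Gamma–Poisson conjugacy: posterior shape = α + Σxᵢ, posterior rate = β + n.
So α = 84 − 78 = 6 and β = 30 − 11 = 19.

Gamma(shape=6, rate=19)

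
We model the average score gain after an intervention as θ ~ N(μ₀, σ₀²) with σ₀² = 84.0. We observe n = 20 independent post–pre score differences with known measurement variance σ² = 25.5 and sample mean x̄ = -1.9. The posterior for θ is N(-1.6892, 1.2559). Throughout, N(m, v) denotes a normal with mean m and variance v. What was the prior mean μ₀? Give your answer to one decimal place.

The posterior mean is a precision-weighted average: μ_n = (τ₀μ₀ + τ_data·x̄)/(τ₀+τ_data), with τ₀=1/σ₀² and τ_data=n/σ².
Here τ₀ = 1/84.0 = 0.011905 and τ_data = 20/25.5 = 0.784314, so τ_n = 0.796219.
Rearranging for μ₀: μ₀ = (μ_n·τ_n − τ_data·x̄)/τ₀ = (-1.6892·0.796219 − 0.784314·-1.9) / 0.011905 = 0.145223/0.011905 ≈ 12.2.

μ₀ = 12.2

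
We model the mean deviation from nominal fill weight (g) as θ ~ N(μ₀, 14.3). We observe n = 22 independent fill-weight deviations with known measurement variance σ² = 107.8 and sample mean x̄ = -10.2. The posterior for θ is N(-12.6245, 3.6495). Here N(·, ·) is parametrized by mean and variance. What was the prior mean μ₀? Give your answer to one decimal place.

μ₀ = -19.7

With known observation variance, the Normal–Normal posterior has precision τ_n = τ₀ + n/σ² and mean μ_n = (τ₀μ₀ + (n/σ²)x̄)/τ_n.
Here τ₀ = 1/14.3 = 0.069930 and τ_data = 22/107.8 = 0.204082, so τ_n = 0.274012.
Rearranging for μ₀: μ₀ = (μ_n·τ_n − τ_data·x̄)/τ₀ = (-12.6245·0.274012 − 0.204082·-10.2) / 0.069930 = -1.377628/0.069930 ≈ -19.7.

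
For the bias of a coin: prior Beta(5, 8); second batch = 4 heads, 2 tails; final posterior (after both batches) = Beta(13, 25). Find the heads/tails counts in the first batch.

4 heads and 15 tails

Sequential conjugate updates are equivalent to a single update on the pooled data, so total successes = posterior α − prior α and total failures = posterior β − prior β.
Total across both batches: 13−5=8 heads, 25−8=17 tails.
Subtract the second batch: 8−4=4 heads and 17−2=15 tails.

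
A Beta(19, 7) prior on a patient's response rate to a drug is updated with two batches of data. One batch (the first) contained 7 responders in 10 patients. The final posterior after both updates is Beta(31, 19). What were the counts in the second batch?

Sequential conjugate updates are equivalent to a single update on the pooled data, so total successes = posterior α − prior α and total failures = posterior β − prior β.
Total across both batches: 31−19=12 responders, 19−7=12 non-responders.
Subtract the first batch: 12−7=5 responders and 12−3=9 non-responders.

5 responders and 9 non-responders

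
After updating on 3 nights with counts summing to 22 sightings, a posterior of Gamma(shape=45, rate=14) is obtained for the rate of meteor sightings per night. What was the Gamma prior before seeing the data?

Gamma(shape=23, rate=11)

Gamma–Poisson conjugacy: posterior shape = α + Σxᵢ, posterior rate = β + n.
So α = 45 − 22 = 23 and β = 14 − 3 = 11.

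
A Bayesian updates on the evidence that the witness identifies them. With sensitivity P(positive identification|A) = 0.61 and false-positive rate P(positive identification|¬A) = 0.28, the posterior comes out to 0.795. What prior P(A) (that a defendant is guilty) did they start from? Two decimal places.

Bayes' rule in odds form gives O(A|E) = O(A)·[P(E|A)/P(E|¬A)], hence O(A) = O(A|E)/LR.
Posterior odds = 0.795/(1−0.795) = 3.8780. LR = 0.61/0.28 = 2.1786.
Prior odds = 3.8780/2.1786 = 1.7800, so P(A) = 1.7800/(1+1.7800) ≈ 0.64.

P(A) = 0.64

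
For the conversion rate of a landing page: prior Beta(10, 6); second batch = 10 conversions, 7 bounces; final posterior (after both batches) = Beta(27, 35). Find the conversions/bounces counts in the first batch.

7 conversions and 22 bounces

Because Beta–binomial updating is additive in the counts, the combined data contributed (α_post−α_prior, β_post−β_prior) successes and failures.
Total across both batches: 27−10=17 conversions, 35−6=29 bounces.
Subtract the second batch: 17−10=7 conversions and 29−7=22 bounces.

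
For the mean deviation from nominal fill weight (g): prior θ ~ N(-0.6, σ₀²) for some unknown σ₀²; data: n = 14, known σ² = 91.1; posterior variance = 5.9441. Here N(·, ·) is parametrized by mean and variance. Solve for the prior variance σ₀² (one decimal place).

σ₀² = 68.7

Posterior precision equals prior precision plus data precision: 1/σ_n² = 1/σ₀² + n/σ².
So 1/σ₀² = 1/5.9441 − 14/91.1 = 0.168234 − 0.153677 = 0.014557.
Hence σ₀² = 1/0.014557 ≈ 68.7.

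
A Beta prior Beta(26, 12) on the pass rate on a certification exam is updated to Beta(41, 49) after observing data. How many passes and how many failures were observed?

Under Beta–binomial conjugacy the posterior parameters are (a+s, b+f).
So s = 41 − 26 = 15 and f = 49 − 12 = 37.

15 passes and 37 failures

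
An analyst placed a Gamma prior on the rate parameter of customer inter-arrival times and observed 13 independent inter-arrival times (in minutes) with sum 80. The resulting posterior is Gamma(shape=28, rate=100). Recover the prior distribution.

Gamma–exponential conjugacy: posterior shape = α + n, posterior rate = β + Σtᵢ.
So α = 28 − 13 = 15 and β = 100 − 80 = 20.

Gamma(shape=15, rate=20)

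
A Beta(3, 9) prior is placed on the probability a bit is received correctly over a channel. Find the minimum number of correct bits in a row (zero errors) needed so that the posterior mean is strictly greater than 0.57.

After k correct bits and 0 errors the posterior is Beta(3+k, 9), with mean (3+k)/(3+9+k).
Set (3+k)/(12+k) > 0.57 and solve: k > (0.57·12 − 3)/(1 − 0.57) = 8.930.
The smallest integer exceeding 8.930 is 9, and checking k=9: (12)/(21) = 0.5714 > 0.57.

k = 9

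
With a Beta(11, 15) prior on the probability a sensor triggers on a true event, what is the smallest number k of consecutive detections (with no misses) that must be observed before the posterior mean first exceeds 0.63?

After k detections and 0 misses the posterior is Beta(11+k, 15), with mean (11+k)/(11+15+k).
Set (11+k)/(26+k) > 0.63 and solve: k > (0.63·26 − 11)/(1 − 0.63) = 14.541.
The smallest integer exceeding 14.541 is 15.

k = 15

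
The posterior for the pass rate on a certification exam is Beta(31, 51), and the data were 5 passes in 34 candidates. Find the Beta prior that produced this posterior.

Beta(26, 22)

A Beta(α, β) prior with s successes and f failures in binomial data gives a Beta(α+s, β+f) posterior.
Subtract the data counts: 31−5=26, 51−29=22.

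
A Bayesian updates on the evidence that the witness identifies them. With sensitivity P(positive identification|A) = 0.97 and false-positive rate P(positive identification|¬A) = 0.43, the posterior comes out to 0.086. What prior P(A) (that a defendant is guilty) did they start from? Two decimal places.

P(A) = 0.04

Bayes' rule in odds form gives O(A|E) = O(A)·[P(E|A)/P(E|¬A)], hence O(A) = O(A|E)/LR.
Posterior odds = 0.086/(1−0.086) = 0.0941. LR = 0.97/0.43 = 2.2558.
Prior odds = 0.0941/2.2558 = 0.0417, so P(A) = 0.0417/(1+0.0417) ≈ 0.04.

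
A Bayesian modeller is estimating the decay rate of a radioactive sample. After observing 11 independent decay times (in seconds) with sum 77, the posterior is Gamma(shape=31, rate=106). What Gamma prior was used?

Gamma(shape=20, rate=29)

For an exponential likelihood with a Gamma(α, β) prior on the rate, n observations with total T give posterior Gamma(α+n, β+T).
So α = 31 − 11 = 20 and β = 106 − 77 = 29.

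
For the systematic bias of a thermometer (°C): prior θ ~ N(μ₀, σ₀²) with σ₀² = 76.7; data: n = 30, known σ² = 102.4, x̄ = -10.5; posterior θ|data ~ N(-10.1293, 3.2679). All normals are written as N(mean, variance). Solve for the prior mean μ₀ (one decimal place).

μ₀ = -1.8

The posterior mean is a precision-weighted average: μ_n = (τ₀μ₀ + τ_data·x̄)/(τ₀+τ_data), with τ₀=1/σ₀² and τ_data=n/σ².
Here τ₀ = 1/76.7 = 0.013038 and τ_data = 30/102.4 = 0.292969, so τ_n = 0.306007.
Rearranging for μ₀: μ₀ = (μ_n·τ_n − τ_data·x̄)/τ₀ = (-10.1293·0.306007 − 0.292969·-10.5) / 0.013038 = -0.023462/0.013038 ≈ -1.8.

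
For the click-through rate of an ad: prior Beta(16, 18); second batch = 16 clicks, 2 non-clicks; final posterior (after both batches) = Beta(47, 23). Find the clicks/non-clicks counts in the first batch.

15 clicks and 3 non-clicks

Sequential conjugate updates are equivalent to a single update on the pooled data, so total successes = posterior α − prior α and total failures = posterior β − prior β.
Total across both batches: 47−16=31 clicks, 23−18=5 non-clicks.
Subtract the second batch: 31−16=15 clicks and 5−2=3 non-clicks.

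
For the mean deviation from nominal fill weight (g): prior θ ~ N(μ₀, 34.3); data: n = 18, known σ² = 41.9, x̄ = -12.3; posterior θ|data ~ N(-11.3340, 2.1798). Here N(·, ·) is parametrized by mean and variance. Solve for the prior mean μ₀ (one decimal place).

μ₀ = 2.9

With known observation variance, the Normal–Normal posterior has precision τ_n = τ₀ + n/σ² and mean μ_n = (τ₀μ₀ + (n/σ²)x̄)/τ_n.
Here τ₀ = 1/34.3 = 0.029155 and τ_data = 18/41.9 = 0.429594, so τ_n = 0.458749.
Rearranging for μ₀: μ₀ = (μ_n·τ_n − τ_data·x̄)/τ₀ = (-11.3340·0.458749 − 0.429594·-12.3) / 0.029155 = 0.084545/0.029155 ≈ 2.9.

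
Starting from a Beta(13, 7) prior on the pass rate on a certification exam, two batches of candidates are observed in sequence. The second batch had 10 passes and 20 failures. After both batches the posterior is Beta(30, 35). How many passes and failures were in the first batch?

Sequential conjugate updates are equivalent to a single update on the pooled data, so total successes = posterior α − prior α and total failures = posterior β − prior β.
Total across both batches: 30−13=17 passes, 35−7=28 failures.
Subtract the second batch: 17−10=7 passes and 28−20=8 failures.

7 passes and 8 failures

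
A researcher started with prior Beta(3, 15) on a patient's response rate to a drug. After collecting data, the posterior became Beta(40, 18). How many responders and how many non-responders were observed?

37 responders and 3 non-responders

Beta is conjugate to the binomial likelihood: posterior = Beta(a+s, b+f).
Match parameters: s=40−3=37, f=18−15=3.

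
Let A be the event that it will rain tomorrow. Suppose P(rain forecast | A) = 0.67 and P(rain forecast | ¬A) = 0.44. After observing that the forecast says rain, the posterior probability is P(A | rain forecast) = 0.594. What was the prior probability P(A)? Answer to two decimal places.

P(A) = 0.49

Bayes' rule in odds form gives O(A|E) = O(A)·[P(E|A)/P(E|¬A)], hence O(A) = O(A|E)/LR.
Posterior odds = 0.594/(1−0.594) = 1.4631. LR = 0.67/0.44 = 1.5227.
Prior odds = 1.4631/1.5227 = 0.9609, so P(A) = 0.9609/(1+0.9609) ≈ 0.49.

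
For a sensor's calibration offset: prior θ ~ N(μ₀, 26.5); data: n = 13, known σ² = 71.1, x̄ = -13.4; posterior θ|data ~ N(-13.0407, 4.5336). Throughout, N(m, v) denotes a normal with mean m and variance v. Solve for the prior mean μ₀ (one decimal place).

With known observation variance, the Normal–Normal posterior has precision τ_n = τ₀ + n/σ² and mean μ_n = (τ₀μ₀ + (n/σ²)x̄)/τ_n.
Here τ₀ = 1/26.5 = 0.037736 and τ_data = 13/71.1 = 0.182841, so τ_n = 0.220577.
Rearranging for μ₀: μ₀ = (μ_n·τ_n − τ_data·x̄)/τ₀ = (-13.0407·0.220577 − 0.182841·-13.4) / 0.037736 = -0.426409/0.037736 ≈ -11.3.

μ₀ = -11.3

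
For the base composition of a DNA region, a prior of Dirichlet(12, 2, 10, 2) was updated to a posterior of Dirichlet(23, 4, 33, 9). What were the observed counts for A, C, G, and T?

For a Dirichlet(α) prior with multinomial counts c, the posterior is Dirichlet(α + c) componentwise.
Counts are posterior − prior componentwise: 23−12=11, 4−2=2, 33−10=23, 9−2=7.

counts (11, 2, 23, 7)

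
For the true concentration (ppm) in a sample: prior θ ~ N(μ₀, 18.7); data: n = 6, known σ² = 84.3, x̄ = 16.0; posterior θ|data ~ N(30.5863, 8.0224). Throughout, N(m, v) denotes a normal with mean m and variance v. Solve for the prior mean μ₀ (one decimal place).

The posterior mean is a precision-weighted average: μ_n = (τ₀μ₀ + τ_data·x̄)/(τ₀+τ_data), with τ₀=1/σ₀² and τ_data=n/σ².
Here τ₀ = 1/18.7 = 0.053476 and τ_data = 6/84.3 = 0.071174, so τ_n = 0.124650.
Rearranging for μ₀: μ₀ = (μ_n·τ_n − τ_data·x̄)/τ₀ = (30.5863·0.124650 − 0.071174·16.0) / 0.053476 = 2.673798/0.053476 ≈ 50.0.

μ₀ = 50.0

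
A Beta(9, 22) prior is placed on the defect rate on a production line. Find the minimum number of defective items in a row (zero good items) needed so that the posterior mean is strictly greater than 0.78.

k = 70

After k defective items and 0 good items the posterior is Beta(9+k, 22), with mean (9+k)/(9+22+k).
Set (9+k)/(31+k) > 0.78 and solve: k > (0.78·31 − 9)/(1 − 0.78) = 69.000.
The smallest integer exceeding 69.000 is 70.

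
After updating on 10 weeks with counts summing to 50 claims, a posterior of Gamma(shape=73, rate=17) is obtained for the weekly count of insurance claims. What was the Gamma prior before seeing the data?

Gamma–Poisson conjugacy: posterior shape = α + Σxᵢ, posterior rate = β + n.
So α = 73 − 50 = 23 and β = 17 − 10 = 7.

Gamma(shape=23, rate=7)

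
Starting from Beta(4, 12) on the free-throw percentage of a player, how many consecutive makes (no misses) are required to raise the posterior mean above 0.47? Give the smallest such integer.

After k makes and 0 misses the posterior is Beta(4+k, 12), with mean (4+k)/(4+12+k).
Set (4+k)/(16+k) > 0.47 and solve: k > (0.47·16 − 4)/(1 − 0.47) = 6.642.
The smallest integer exceeding 6.642 is 7, and checking k=7: (11)/(23) = 0.4783 > 0.47.

k = 7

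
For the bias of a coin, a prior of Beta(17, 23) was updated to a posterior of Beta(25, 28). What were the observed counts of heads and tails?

Under Beta–binomial conjugacy the posterior parameters are (a+s, b+f).
So s = 25 − 17 = 8 and f = 28 − 23 = 5.

8 heads and 5 tails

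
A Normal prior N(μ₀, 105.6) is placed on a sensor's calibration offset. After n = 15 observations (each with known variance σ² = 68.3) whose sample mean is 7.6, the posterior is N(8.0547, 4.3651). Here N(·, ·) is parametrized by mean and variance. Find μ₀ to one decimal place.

The posterior mean is a precision-weighted average: μ_n = (τ₀μ₀ + τ_data·x̄)/(τ₀+τ_data), with τ₀=1/σ₀² and τ_data=n/σ².
Here τ₀ = 1/105.6 = 0.009470 and τ_data = 15/68.3 = 0.219619, so τ_n = 0.229089.
Rearranging for μ₀: μ₀ = (μ_n·τ_n − τ_data·x̄)/τ₀ = (8.0547·0.229089 − 0.219619·7.6) / 0.009470 = 0.176139/0.009470 ≈ 18.6.

μ₀ = 18.6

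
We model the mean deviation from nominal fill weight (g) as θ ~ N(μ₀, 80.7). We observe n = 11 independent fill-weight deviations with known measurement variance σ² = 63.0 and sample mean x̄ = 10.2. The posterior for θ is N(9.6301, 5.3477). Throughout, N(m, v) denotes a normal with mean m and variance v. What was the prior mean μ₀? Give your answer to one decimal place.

μ₀ = 1.6

The posterior mean is a precision-weighted average: μ_n = (τ₀μ₀ + τ_data·x̄)/(τ₀+τ_data), with τ₀=1/σ₀² and τ_data=n/σ².
Here τ₀ = 1/80.7 = 0.012392 and τ_data = 11/63.0 = 0.174603, so τ_n = 0.186995.
Rearranging for μ₀: μ₀ = (μ_n·τ_n − τ_data·x̄)/τ₀ = (9.6301·0.186995 − 0.174603·10.2) / 0.012392 = 0.019830/0.012392 ≈ 1.6.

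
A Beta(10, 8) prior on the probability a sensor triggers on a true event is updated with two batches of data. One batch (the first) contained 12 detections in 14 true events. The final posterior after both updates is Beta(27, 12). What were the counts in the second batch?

5 detections and 2 misses

Because Beta–binomial updating is additive in the counts, the combined data contributed (α_post−α_prior, β_post−β_prior) successes and failures.
Total across both batches: 27−10=17 detections, 12−8=4 misses.
Subtract the first batch: 17−12=5 detections and 4−2=2 misses.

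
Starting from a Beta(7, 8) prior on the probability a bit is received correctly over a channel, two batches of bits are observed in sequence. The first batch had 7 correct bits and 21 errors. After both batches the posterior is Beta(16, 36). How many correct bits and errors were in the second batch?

2 correct bits and 7 errors

Because Beta–binomial updating is additive in the counts, the combined data contributed (α_post−α_prior, β_post−β_prior) successes and failures.
Total across both batches: 16−7=9 correct bits, 36−8=28 errors.
Subtract the first batch: 9−7=2 correct bits and 28−21=7 errors.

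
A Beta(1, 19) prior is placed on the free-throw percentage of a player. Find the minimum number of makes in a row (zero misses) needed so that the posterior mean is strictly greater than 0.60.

After k makes and 0 misses the posterior is Beta(1+k, 19), with mean (1+k)/(1+19+k).
Set (1+k)/(20+k) > 0.60 and solve: k > (0.60·20 − 1)/(1 − 0.60) = 27.500.
The smallest integer exceeding 27.500 is 28.

k = 28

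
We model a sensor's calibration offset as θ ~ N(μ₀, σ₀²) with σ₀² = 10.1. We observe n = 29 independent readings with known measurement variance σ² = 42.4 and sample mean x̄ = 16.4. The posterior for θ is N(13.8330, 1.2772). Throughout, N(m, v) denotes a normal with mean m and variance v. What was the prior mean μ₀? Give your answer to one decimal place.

With known observation variance, the Normal–Normal posterior has precision τ_n = τ₀ + n/σ² and mean μ_n = (τ₀μ₀ + (n/σ²)x̄)/τ_n.
Here τ₀ = 1/10.1 = 0.099010 and τ_data = 29/42.4 = 0.683962, so τ_n = 0.782972.
Rearranging for μ₀: μ₀ = (μ_n·τ_n − τ_data·x̄)/τ₀ = (13.8330·0.782972 − 0.683962·16.4) / 0.099010 = -0.386125/0.099010 ≈ -3.9.

μ₀ = -3.9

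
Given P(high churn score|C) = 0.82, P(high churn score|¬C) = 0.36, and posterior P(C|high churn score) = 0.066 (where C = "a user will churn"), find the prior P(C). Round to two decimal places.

P(C) = 0.03

In odds form, posterior odds = prior odds × likelihood ratio, so prior odds = posterior odds ÷ LR.
Posterior odds = 0.066/(1−0.066) = 0.0707. LR = 0.82/0.36 = 2.2778.
Prior odds = 0.0707/2.2778 = 0.0310, so P(C) = 0.0310/(1+0.0310) ≈ 0.03.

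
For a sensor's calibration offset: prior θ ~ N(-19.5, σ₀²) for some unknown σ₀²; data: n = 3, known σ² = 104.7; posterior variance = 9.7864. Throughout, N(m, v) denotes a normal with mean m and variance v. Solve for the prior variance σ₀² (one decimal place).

σ₀² = 13.6

Posterior precision equals prior precision plus data precision: 1/σ_n² = 1/σ₀² + n/σ².
So 1/σ₀² = 1/9.7864 − 3/104.7 = 0.102183 − 0.028653 = 0.073530.
Hence σ₀² = 1/0.073530 ≈ 13.6.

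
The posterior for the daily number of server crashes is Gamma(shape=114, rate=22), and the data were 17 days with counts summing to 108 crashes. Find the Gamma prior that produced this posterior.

Gamma–Poisson conjugacy: posterior shape = α + Σxᵢ, posterior rate = β + n.
So α = 114 − 108 = 6 and β = 22 − 17 = 5.

Gamma(shape=6, rate=5)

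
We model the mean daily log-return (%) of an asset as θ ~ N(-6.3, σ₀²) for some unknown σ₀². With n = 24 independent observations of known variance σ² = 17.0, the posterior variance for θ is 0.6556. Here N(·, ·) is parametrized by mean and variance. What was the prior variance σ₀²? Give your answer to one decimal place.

σ₀² = 8.8

Posterior precision equals prior precision plus data precision: 1/σ_n² = 1/σ₀² + n/σ².
So 1/σ₀² = 1/0.6556 − 24/17.0 = 1.525320 − 1.411765 = 0.113555.
Hence σ₀² = 1/0.113555 ≈ 8.8.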